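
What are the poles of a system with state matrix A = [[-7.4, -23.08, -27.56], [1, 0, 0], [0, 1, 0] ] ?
Eigenvalues solve det(λI - A) = 0.
Characteristic polynomial: λ^3 + 7.4*λ^2 + 23.08*λ + 27.56 = 0.
Factor: (λ + 2.6)(λ^2 + 4.8*λ + 10.6) = 0.
Roots: -2.4 + 2.2j, -2.4 - 2.2j, -2.6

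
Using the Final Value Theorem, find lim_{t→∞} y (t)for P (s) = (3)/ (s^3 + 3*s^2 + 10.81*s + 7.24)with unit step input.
FVT: lim_{t→∞} y(t) = lim_{s→0} s*Y(s) where Y(s) = P(s)/s.
= lim_{s→0} P(s) = P(0) = num(0)/den(0) = 3/7.24 = 0.4144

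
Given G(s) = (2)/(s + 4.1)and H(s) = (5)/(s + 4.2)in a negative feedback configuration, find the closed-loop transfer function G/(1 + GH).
Closed-loop T = G/(1+GH).
Numerator: G_num * H_den = 2*s + 8.4.
Denominator: G_den * H_den + G_num * H_num = (s^2 + 8.3*s + 17.22) + (10) = s^2 + 8.3*s + 27.22.
T(s) = (2*s + 8.4)/(s^2 + 8.3*s + 27.22)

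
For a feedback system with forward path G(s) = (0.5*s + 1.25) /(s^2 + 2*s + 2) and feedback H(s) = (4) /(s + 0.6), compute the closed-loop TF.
Closed-loop T = G/(1+GH).
Numerator: G_num * H_den = 0.5*s^2 + 1.55*s + 0.75.
Denominator: G_den * H_den + G_num * H_num = (s^3 + 2.6*s^2 + 3.2*s + 1.2) + (2*s + 5) = s^3 + 2.6*s^2 + 5.2*s + 6.2.
T(s) = (0.5*s^2 + 1.55*s + 0.75)/(s^3 + 2.6*s^2 + 5.2*s + 6.2)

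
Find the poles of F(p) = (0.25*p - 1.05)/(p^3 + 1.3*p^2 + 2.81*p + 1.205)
Set denominator = 0: p^3 + 1.3*p^2 + 2.81*p + 1.205 = (p + 0.5)(p^2 + 0.8*p + 2.41) = 0 → Poles: -0.4 + 1.5j, -0.4 - 1.5j, -0.5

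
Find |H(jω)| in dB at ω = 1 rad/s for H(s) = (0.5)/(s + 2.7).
Substitute s = j*1: H(j1) = 0.162847 - 0.0603136j.
|H(j1)| = sqrt(Re² + Im²) = 0.1737.
20*log₁₀(0.1737) = -15.21 dB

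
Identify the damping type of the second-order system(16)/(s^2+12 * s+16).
Standard form: ωn²/(s²+2ζωn·s+ωn²) gives ωn=4, ζ=1.5.
Overdamped (ζ = 1.5 > 1)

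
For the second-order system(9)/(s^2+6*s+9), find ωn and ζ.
Standard form: ωn²/(s²+2ζωn·s+ωn²).
const=9=ωn² → ωn=3, s coeff=6=2ζωn → ζ=1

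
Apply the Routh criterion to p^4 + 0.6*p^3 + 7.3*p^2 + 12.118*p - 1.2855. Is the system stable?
Routh array:
p^4: [1, 7.3, -1.2855]; p^3: [0.6, 12.118]; p^2: [-12.8967, -1.2855]; p^1: [12.0582]; p^0: [-1.2855]
First column: [1, 0.6, -12.8967, 12.0582, -1.2855]. Sign changes = 3.
No, unstable (3 RHP root(s))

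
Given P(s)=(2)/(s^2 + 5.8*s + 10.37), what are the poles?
Set denominator = 0: s^2 + 5.8*s + 10.37 = 0 → Poles: -2.9 + 1.4j, -2.9 - 1.4j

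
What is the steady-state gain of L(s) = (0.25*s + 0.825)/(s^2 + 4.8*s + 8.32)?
DC gain = L(0) = num(0)/den(0) = 0.825/8.32 = 0.09916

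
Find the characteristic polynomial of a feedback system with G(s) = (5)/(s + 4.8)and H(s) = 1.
Characteristic poly = G_den * H_den + G_num * H_num = (s + 4.8) + (5) = s + 9.8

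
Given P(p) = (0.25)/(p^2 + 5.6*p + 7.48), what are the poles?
Set denominator = 0: p^2 + 5.6*p + 7.48 = (p + 3.4)(p + 2.2) = 0 → Poles: -2.2, -3.4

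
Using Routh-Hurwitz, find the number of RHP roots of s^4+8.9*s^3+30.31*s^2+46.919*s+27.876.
Routh array:
s^4: [1, 30.31, 27.876]; s^3: [8.9, 46.919]; s^2: [25.0382, 27.876]; s^1: [37.0103]; s^0: [27.876]
First column: [1, 8.9, 25.0382, 37.0103, 27.876]. Sign changes = RHP roots = 0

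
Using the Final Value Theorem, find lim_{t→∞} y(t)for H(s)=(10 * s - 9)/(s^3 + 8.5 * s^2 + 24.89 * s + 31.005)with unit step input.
FVT: lim_{t→∞} y(t) = lim_{s→0} s*Y(s) where Y(s) = H(s)/s.
= lim_{s→0} H(s) = H(0) = num(0)/den(0) = -9/31.005 = -0.2903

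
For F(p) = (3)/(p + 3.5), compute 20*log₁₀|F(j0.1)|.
Substitute p = j*0.1: F(j0.1) = 0.856444 - 0.0244698j.
|F(j0.1)| = sqrt(Re² + Im²) = 0.8568.
20*log₁₀(0.8568) = -1.34 dB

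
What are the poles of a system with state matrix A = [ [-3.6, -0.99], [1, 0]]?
Eigenvalues solve det(λI - A) = 0.
Characteristic polynomial: λ^2 + 3.6*λ + 0.99 = 0.
Factor: (λ + 0.3)(λ + 3.3) = 0.
Roots: -0.3, -3.3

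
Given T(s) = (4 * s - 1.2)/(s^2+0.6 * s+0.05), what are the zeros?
Set numerator = 0: 4*s - 1.2 = 0 → Zeros: 0.3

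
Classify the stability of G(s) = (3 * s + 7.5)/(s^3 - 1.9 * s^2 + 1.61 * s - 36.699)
Denominator: s^3 - 1.9*s^2 + 1.61*s - 36.699 = (s - 3.9)(s^2 + 2*s + 9.41). Poles: -1 + 2.9j, -1 - 2.9j, 3.9. Unstable (1 pole(s) in RHP)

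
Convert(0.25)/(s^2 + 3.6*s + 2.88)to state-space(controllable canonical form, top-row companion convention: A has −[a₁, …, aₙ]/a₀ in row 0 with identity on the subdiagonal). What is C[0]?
Reachable canonical form: C = numerator coefficients (right-aligned, zero-padded to length n).
num = 0.25, C = [[0, 0.25]].
C[0] = 0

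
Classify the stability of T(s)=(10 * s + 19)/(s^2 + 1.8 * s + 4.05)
Denominator: s^2 + 1.8*s + 4.05. Poles: -0.9 + 1.8j, -0.9 - 1.8j. Stable (all poles in LHP)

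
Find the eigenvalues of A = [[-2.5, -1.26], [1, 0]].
Eigenvalues solve det(λI - A) = 0.
Characteristic polynomial: λ^2 + 2.5*λ + 1.26 = 0.
Factor: (λ + 1.8)(λ + 0.7) = 0.
Roots: -0.7, -1.8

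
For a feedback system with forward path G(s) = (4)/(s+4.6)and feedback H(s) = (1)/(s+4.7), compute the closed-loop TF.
Closed-loop T = G/(1+GH).
Numerator: G_num * H_den = 4*s + 18.8.
Denominator: G_den * H_den + G_num * H_num = (s^2 + 9.3*s + 21.62) + (4) = s^2 + 9.3*s + 25.62.
T(s) = (4*s + 18.8)/(s^2 + 9.3*s + 25.62)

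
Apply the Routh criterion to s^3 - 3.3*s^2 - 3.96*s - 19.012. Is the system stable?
Routh array:
s^3: [1, -3.96]; s^2: [-3.3, -19.012]; s^1: [-9.72121]; s^0: [-19.012]
First column: [1, -3.3, -9.72121, -19.012]. Sign changes = 1.
No, unstable (1 RHP root(s))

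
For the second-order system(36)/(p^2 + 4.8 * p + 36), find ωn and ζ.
Standard form: ωn²/(p²+2ζωn·p+ωn²).
const=36=ωn² → ωn=6, p coeff=4.8=2ζωn → ζ=0.4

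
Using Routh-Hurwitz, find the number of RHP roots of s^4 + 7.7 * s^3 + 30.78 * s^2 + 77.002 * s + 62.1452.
Routh array:
s^4: [1, 30.78, 62.1452]; s^3: [7.7, 77.002]; s^2: [20.7797, 62.1452]; s^1: [53.9739]; s^0: [62.1452]
First column: [1, 7.7, 20.7797, 53.9739, 62.1452]. Sign changes = RHP roots = 0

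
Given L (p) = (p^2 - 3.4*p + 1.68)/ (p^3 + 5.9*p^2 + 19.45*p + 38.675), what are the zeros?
Set numerator = 0: p^2 - 3.4*p + 1.68 = (p - 2.8)(p - 0.6) = 0 → Zeros: 0.6, 2.8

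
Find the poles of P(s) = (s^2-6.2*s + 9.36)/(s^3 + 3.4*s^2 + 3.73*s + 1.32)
Set denominator = 0: s^3 + 3.4*s^2 + 3.73*s + 1.32 = (s + 1.5)(s + 0.8)(s + 1.1) = 0 → Poles: -0.8, -1.1, -1.5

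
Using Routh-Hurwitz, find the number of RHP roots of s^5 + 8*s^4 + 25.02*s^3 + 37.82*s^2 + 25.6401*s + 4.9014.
Routh array:
s^5: [1, 25.02, 25.6401]; s^4: [8, 37.82, 4.9014]; s^3: [20.2925, 25.0274]; s^2: [27.9533, 4.9014]; s^1: [21.4693]; s^0: [4.9014]
First column: [1, 8, 20.2925, 27.9533, 21.4693, 4.9014]. Sign changes = RHP roots = 0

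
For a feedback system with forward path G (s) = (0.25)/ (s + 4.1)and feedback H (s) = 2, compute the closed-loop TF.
Closed-loop T = G/(1+GH).
Numerator: G_num * H_den = 0.25.
Denominator: G_den * H_den + G_num * H_num = (s + 4.1) + (0.5) = s + 4.6.
T(s) = (0.25)/(s + 4.6)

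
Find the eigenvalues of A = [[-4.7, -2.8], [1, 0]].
Eigenvalues solve det(λI - A) = 0.
Characteristic polynomial: λ^2 + 4.7*λ + 2.8 = 0.
Factor: (λ + 4)(λ + 0.7) = 0.
Roots: -0.7, -4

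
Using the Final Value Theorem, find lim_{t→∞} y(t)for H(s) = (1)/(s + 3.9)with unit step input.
FVT: lim_{t→∞} y(t) = lim_{s→0} s*Y(s) where Y(s) = H(s)/s.
= lim_{s→0} H(s) = H(0) = num(0)/den(0) = 1/3.9 = 0.2564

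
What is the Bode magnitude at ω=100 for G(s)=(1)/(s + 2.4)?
Substitute s = j*100: G(j100) = 0.000239862 - 0.00999424j.
|G(j100)| = sqrt(Re² + Im²) = 0.009997.
20*log₁₀(0.009997) = -40.00 dB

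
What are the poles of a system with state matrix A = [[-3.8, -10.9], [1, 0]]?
Eigenvalues solve det(λI - A) = 0.
Characteristic polynomial: λ^2 + 3.8*λ + 10.9 = 0.
Roots: -1.9 + 2.7j, -1.9 - 2.7j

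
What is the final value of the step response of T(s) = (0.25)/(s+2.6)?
FVT: lim_{t→∞} y(t) = lim_{s→0} s*Y(s) where Y(s) = T(s)/s.
= lim_{s→0} T(s) = T(0) = num(0)/den(0) = 0.25/2.6 = 0.09615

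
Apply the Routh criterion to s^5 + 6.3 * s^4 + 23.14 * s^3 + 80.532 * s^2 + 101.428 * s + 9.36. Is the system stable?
Routh array:
s^5: [1, 23.14, 101.428]; s^4: [6.3, 80.532, 9.36]; s^3: [10.3571, 99.9423]; s^2: [19.73952, 9.36]; s^1: [95.0312]; s^0: [9.36]
First column: [1, 6.3, 10.3571, 19.73952, 95.0312, 9.36]. Sign changes = 0.
Yes, stable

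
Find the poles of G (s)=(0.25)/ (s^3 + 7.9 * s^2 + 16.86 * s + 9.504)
Set denominator = 0: s^3 + 7.9*s^2 + 16.86*s + 9.504 = (s + 0.9)(s + 2.2)(s + 4.8) = 0 → Poles: -0.9, -2.2, -4.8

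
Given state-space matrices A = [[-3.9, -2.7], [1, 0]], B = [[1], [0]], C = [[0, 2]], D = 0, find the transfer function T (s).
T(s) = C(sI - A)⁻¹B + D.
Characteristic polynomial det(sI - A) = s^2 + 3.9*s + 2.7.
Numerator from C·adj(sI-A)·B + D·det(sI-A) = 2.
T(s) = (2)/(s^2 + 3.9*s + 2.7)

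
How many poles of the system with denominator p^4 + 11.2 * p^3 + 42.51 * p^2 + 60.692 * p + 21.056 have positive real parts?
p^4 + 11.2*p^3 + 42.51*p^2 + 60.692*p + 21.056 = (p + 0.5)(p + 4.7)(p + 3.2)(p + 2.8). Poles: -0.5, -2.8, -3.2, -4.7. RHP poles (Re>0): 0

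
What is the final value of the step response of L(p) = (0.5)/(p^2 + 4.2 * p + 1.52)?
FVT: lim_{t→∞} y(t) = lim_{p→0} p*Y(p) where Y(p) = L(p)/p.
= lim_{p→0} L(p) = L(0) = num(0)/den(0) = 0.5/1.52 = 0.3289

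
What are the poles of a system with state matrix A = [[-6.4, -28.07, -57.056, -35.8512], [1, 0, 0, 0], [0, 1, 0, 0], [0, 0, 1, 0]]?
Eigenvalues solve det(λI - A) = 0.
Characteristic polynomial: λ^4 + 6.4*λ^3 + 28.07*λ^2 + 57.056*λ + 35.8512 = 0.
Factor: (λ + 1.1)(λ + 2.1)(λ^2 + 3.2*λ + 15.52) = 0.
Roots: -1.1, -1.6 + 3.6j, -1.6 - 3.6j, -2.1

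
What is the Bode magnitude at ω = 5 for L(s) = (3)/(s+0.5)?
Substitute s = j*5: L(j5) = 0.0594059 - 0.594059j.
|L(j5)| = sqrt(Re² + Im²) = 0.597.
20*log₁₀(0.597) = -4.48 dB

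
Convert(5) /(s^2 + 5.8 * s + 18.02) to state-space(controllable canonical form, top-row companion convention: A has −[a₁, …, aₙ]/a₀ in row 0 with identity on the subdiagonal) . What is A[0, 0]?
Reachable canonical form for den = s^2 + 5.8*s + 18.02: top row of A = -[a₁,a₂,...,aₙ]/a₀, ones on the subdiagonal, zeros elsewhere.
A = [[-5.8, -18.02], [1, 0]].
A[0,0] = -5.8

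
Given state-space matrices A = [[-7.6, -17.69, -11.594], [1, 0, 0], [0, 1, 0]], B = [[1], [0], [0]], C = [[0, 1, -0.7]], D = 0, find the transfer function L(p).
L(p) = C(pI - A)⁻¹B + D.
Characteristic polynomial det(pI - A) = p^3 + 7.6*p^2 + 17.69*p + 11.594.
Numerator from C·adj(pI-A)·B + D·det(pI-A) = p - 0.7.
L(p) = (p - 0.7)/(p^3 + 7.6*p^2 + 17.69*p + 11.594)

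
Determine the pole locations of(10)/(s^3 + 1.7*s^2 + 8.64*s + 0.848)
Set denominator = 0: s^3 + 1.7*s^2 + 8.64*s + 0.848 = (s + 0.1)(s^2 + 1.6*s + 8.48) = 0 → Poles: -0.1, -0.8 + 2.8j, -0.8 - 2.8j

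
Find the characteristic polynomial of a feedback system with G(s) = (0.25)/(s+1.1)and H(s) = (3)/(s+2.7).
Characteristic poly = G_den * H_den + G_num * H_num = (s^2 + 3.8*s + 2.97) + (0.75) = s^2 + 3.8*s + 3.72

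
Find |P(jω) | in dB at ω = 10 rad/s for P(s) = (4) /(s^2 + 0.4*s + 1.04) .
Substitute s = j*10: P(j10) = -0.0403544 - 0.00163114j.
|P(j10)| = sqrt(Re² + Im²) = 0.04039.
20*log₁₀(0.04039) = -27.88 dB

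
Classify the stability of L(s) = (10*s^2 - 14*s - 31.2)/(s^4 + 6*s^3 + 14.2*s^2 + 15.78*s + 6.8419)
Denominator: s^4 + 6*s^3 + 14.2*s^2 + 15.78*s + 6.8419 = (s + 1.3)(s + 1.9)(s^2 + 2.8*s + 2.77). Poles: -1.3, -1.4 + 0.9j, -1.4 - 0.9j, -1.9. Stable (all poles in LHP)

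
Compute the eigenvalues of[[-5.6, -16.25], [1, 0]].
Eigenvalues solve det(λI - A) = 0.
Characteristic polynomial: λ^2 + 5.6*λ + 16.25 = 0.
Roots: -2.8 + 2.9j, -2.8 - 2.9j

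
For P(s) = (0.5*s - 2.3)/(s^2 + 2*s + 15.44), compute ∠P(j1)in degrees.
Substitute s = j*1: P(j1) = -0.151576 + 0.05562j.
∠P(j1) = atan2(Im, Re) = atan2(0.05562, -0.151576) = 159.85°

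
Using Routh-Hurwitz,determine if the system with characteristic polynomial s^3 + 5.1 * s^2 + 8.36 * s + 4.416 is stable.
Routh array:
s^3: [1, 8.36]; s^2: [5.1, 4.416]; s^1: [7.49412]; s^0: [4.416]
First column: [1, 5.1, 7.49412, 4.416]. Sign changes = 0.
Yes, stable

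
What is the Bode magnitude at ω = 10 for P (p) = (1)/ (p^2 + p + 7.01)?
Substitute p = j*10: P(j10) = -0.0106309 - 0.00114323j.
|P(j10)| = sqrt(Re² + Im²) = 0.01069.
20*log₁₀(0.01069) = -39.42 dB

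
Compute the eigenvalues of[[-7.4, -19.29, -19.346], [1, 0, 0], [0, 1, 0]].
Eigenvalues solve det(λI - A) = 0.
Characteristic polynomial: λ^3 + 7.4*λ^2 + 19.29*λ + 19.346 = 0.
Factor: (λ + 3.4)(λ^2 + 4*λ + 5.69) = 0.
Roots: -2 + 1.3j, -2 - 1.3j, -3.4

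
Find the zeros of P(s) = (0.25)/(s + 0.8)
Numerator is a nonzero constant (0.25) → Zeros: none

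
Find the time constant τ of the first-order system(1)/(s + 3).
First-order system: τ = -1/pole. Pole = -3. τ = -1/(-3) = 0.3333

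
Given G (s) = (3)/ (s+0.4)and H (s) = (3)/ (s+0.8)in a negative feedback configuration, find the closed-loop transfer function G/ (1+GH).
Closed-loop T = G/(1+GH).
Numerator: G_num * H_den = 3*s + 2.4.
Denominator: G_den * H_den + G_num * H_num = (s^2 + 1.2*s + 0.32) + (9) = s^2 + 1.2*s + 9.32.
T(s) = (3*s + 2.4)/(s^2 + 1.2*s + 9.32)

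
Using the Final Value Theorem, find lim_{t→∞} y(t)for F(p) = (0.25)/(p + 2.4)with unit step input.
FVT: lim_{t→∞} y(t) = lim_{p→0} p*Y(p) where Y(p) = F(p)/p.
= lim_{p→0} F(p) = F(0) = num(0)/den(0) = 0.25/2.4 = 0.1042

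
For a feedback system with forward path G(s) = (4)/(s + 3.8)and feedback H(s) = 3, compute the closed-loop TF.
Closed-loop T = G/(1+GH).
Numerator: G_num * H_den = 4.
Denominator: G_den * H_den + G_num * H_num = (s + 3.8) + (12) = s + 15.8.
T(s) = (4)/(s + 15.8)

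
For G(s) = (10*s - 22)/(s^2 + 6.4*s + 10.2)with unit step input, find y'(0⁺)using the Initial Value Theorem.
IVT: y'(0⁺) = lim_{s→∞} s²·Y(s) = lim_{s→∞} s·G(s).
deg(num) = 1, deg(den) = 2, relative degree = 1, so s·G(s) → (leading num)/(leading den) = 10/1 = 10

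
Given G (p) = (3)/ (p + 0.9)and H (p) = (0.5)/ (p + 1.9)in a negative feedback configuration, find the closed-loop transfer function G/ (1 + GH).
Closed-loop T = G/(1+GH).
Numerator: G_num * H_den = 3*p + 5.7.
Denominator: G_den * H_den + G_num * H_num = (p^2 + 2.8*p + 1.71) + (1.5) = p^2 + 2.8*p + 3.21.
T(p) = (3*p + 5.7)/(p^2 + 2.8*p + 3.21)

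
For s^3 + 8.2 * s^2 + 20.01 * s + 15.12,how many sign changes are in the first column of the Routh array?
Routh array:
s^3: [1, 20.01]; s^2: [8.2, 15.12]; s^1: [18.1661]; s^0: [15.12]
First column: [1, 8.2, 18.1661, 15.12]. Sign changes = 0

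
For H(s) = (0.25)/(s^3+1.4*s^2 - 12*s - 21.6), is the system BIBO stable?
Denominator: s^3 + 1.4*s^2 - 12*s - 21.6 = (s - 3.6)(s + 3)(s + 2). Poles: -2, -3, 3.6. All Re(p)<0: No (unstable)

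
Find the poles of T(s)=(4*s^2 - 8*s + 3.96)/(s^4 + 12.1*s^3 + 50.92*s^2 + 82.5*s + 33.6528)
Set denominator = 0: s^4 + 12.1*s^3 + 50.92*s^2 + 82.5*s + 33.6528 = (s + 3.8)(s + 0.6)(s + 4.1)(s + 3.6) = 0 → Poles: -0.6, -3.6, -3.8, -4.1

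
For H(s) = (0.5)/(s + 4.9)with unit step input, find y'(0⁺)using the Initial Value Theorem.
IVT: y'(0⁺) = lim_{s→∞} s²·Y(s) = lim_{s→∞} s·H(s).
deg(num) = 0, deg(den) = 1, relative degree = 1, so s·H(s) → (leading num)/(leading den) = 0.5/1 = 0.5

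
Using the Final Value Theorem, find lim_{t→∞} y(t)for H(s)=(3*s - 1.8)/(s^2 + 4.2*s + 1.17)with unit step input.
FVT: lim_{t→∞} y(t) = lim_{s→0} s*Y(s) where Y(s) = H(s)/s.
= lim_{s→0} H(s) = H(0) = num(0)/den(0) = -1.8/1.17 = -1.538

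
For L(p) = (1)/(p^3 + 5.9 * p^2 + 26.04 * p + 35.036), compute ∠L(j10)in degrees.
Substitute p = j*10: L(j10) = -0.000649086 + 0.000865036j.
∠L(j10) = atan2(Im, Re) = atan2(0.000865036, -0.000649086) = 126.88° (principal value).
Summing the individual angle contributions Σ∠(j10 − zᵢ) − Σ∠(j10 − pₖ) over the 0 zero(s) and 3 pole(s), each followed continuously from ω = 0 (DC phase referenced to (−180°, 180°]), gives -233.12°, i.e. the principal value - 360°. Continuous Bode phase = -233.12°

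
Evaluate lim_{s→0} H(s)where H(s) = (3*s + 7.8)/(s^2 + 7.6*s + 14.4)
DC gain = H(0) = num(0)/den(0) = 7.8/14.4 = 0.5417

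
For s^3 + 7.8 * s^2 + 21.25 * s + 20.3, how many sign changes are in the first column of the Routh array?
Routh array:
s^3: [1, 21.25]; s^2: [7.8, 20.3]; s^1: [18.6474]; s^0: [20.3]
First column: [1, 7.8, 18.6474, 20.3]. Sign changes = 0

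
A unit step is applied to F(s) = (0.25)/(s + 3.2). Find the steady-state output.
FVT: lim_{t→∞} y(t) = lim_{s→0} s*Y(s) where Y(s) = F(s)/s.
= lim_{s→0} F(s) = F(0) = num(0)/den(0) = 0.25/3.2 = 0.07812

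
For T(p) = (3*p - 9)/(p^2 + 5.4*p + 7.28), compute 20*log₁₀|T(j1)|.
Substitute p = j*1: T(j1) = -0.587769 + 0.983113j.
|T(j1)| = sqrt(Re² + Im²) = 1.145.
20*log₁₀(1.145) = 1.18 dB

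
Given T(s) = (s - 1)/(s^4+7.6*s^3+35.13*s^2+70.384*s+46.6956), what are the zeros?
Set numerator = 0: s - 1 = 0 → Zeros: 1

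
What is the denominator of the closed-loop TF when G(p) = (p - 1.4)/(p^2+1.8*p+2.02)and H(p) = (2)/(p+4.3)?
Characteristic poly = G_den * H_den + G_num * H_num = (p^3 + 6.1*p^2 + 9.76*p + 8.686) + (2*p - 2.8) = p^3 + 6.1*p^2 + 11.76*p + 5.886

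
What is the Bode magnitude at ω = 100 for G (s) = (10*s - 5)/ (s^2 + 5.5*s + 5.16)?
Substitute s = j*100: G(j100) = 0.00598781 - 0.0997221j.
|G(j100)| = sqrt(Re² + Im²) = 0.0999.
20*log₁₀(0.0999) = -20.01 dB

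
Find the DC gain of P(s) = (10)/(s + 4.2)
DC gain = P(0) = num(0)/den(0) = 10/4.2 = 2.381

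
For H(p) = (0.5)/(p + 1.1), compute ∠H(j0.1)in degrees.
Substitute p = j*0.1: H(j0.1) = 0.45082 - 0.0409836j.
∠H(j0.1) = atan2(Im, Re) = atan2(-0.0409836, 0.45082) = -5.19°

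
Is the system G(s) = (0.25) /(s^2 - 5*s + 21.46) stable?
Denominator: s^2 - 5*s + 21.46. Poles: 2.5 + 3.9j, 2.5 - 3.9j. All Re(p)<0: No (unstable)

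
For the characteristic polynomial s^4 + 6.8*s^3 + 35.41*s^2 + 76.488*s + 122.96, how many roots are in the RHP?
s^4 + 6.8*s^3 + 35.41*s^2 + 76.488*s + 122.96 = (s^2 + 4*s + 16.96)(s^2 + 2.8*s + 7.25). Poles: -1.4 + 2.3j, -1.4 - 2.3j, -2 + 3.6j, -2 - 3.6j. RHP poles (Re>0): 0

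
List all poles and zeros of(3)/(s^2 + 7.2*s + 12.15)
Set denominator = 0: s^2 + 7.2*s + 12.15 = (s + 4.5)(s + 2.7) = 0 → Poles: -2.7, -4.5
Numerator is a nonzero constant (3) → Zeros: none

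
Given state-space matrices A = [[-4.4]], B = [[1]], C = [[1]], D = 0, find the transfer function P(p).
P(p) = C(pI - A)⁻¹B + D.
Characteristic polynomial det(pI - A) = p + 4.4.
Numerator from C·adj(pI-A)·B + D·det(pI-A) = 1.
P(p) = (1)/(p + 4.4)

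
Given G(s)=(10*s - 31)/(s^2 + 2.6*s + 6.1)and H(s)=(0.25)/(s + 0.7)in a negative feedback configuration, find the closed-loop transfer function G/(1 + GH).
Closed-loop T = G/(1+GH).
Numerator: G_num * H_den = 10*s^2 - 24*s - 21.7.
Denominator: G_den * H_den + G_num * H_num = (s^3 + 3.3*s^2 + 7.92*s + 4.27) + (2.5*s - 7.75) = s^3 + 3.3*s^2 + 10.42*s - 3.48.
T(s) = (10*s^2 - 24*s - 21.7)/(s^3 + 3.3*s^2 + 10.42*s - 3.48)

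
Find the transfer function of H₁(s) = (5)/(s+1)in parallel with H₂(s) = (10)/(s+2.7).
Parallel: H = H₁ + H₂ = (n₁·d₂ + n₂·d₁)/(d₁·d₂).
n₁·d₂ = 5*s + 13.5. n₂·d₁ = 10*s + 10. Sum = 15*s + 23.5. d₁·d₂ = s^2 + 3.7*s + 2.7.
H(s) = (15*s + 23.5)/(s^2 + 3.7*s + 2.7)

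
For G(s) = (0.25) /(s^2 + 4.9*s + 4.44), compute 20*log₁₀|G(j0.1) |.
Substitute s = j*0.1: G(j0.1) = 0.0557513 - 0.00616662j.
|G(j0.1)| = sqrt(Re² + Im²) = 0.05609.
20*log₁₀(0.05609) = -25.02 dB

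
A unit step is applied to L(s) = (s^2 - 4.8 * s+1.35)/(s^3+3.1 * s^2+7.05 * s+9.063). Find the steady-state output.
FVT: lim_{t→∞} y(t) = lim_{s→0} s*Y(s) where Y(s) = L(s)/s.
= lim_{s→0} L(s) = L(0) = num(0)/den(0) = 1.35/9.063 = 0.149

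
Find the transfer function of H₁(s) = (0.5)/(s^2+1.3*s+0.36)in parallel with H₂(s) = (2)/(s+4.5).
Parallel: H = H₁ + H₂ = (n₁·d₂ + n₂·d₁)/(d₁·d₂).
n₁·d₂ = 0.5*s + 2.25. n₂·d₁ = 2*s^2 + 2.6*s + 0.72. Sum = 2*s^2 + 3.1*s + 2.97. d₁·d₂ = s^3 + 5.8*s^2 + 6.21*s + 1.62.
H(s) = (2*s^2 + 3.1*s + 2.97)/(s^3 + 5.8*s^2 + 6.21*s + 1.62)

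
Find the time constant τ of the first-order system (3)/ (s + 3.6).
First-order system: τ = -1/pole. Pole = -3.6. τ = -1/(-3.6) = 0.2778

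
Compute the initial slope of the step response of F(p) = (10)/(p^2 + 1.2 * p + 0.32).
IVT: y'(0⁺) = lim_{p→∞} p²·Y(p) = lim_{p→∞} p·F(p).
deg(num) = 0, deg(den) = 2, relative degree = 2 ≥ 2, so p·F(p) → 0. Initial slope = 0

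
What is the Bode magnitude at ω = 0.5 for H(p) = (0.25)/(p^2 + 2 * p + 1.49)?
Substitute p = j*0.5: H(j0.5) = 0.122163 - 0.0985183j.
|H(j0.5)| = sqrt(Re² + Im²) = 0.1569.
20*log₁₀(0.1569) = -16.09 dB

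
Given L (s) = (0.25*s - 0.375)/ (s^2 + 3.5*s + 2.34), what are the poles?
Set denominator = 0: s^2 + 3.5*s + 2.34 = (s + 2.6)(s + 0.9) = 0 → Poles: -0.9, -2.6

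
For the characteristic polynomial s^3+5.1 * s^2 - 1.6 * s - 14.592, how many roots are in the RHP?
s^3 + 5.1*s^2 - 1.6*s - 14.592 = (s - 1.6)(s + 1.9)(s + 4.8). Poles: -1.9, -4.8, 1.6. RHP poles (Re>0): 1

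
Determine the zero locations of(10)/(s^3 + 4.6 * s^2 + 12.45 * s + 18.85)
Numerator is a nonzero constant (10) → Zeros: none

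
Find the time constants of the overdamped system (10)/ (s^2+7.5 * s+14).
Overdamped: real poles at -4, -3.5. τ = -1/pole → τ₁ = 0.25, τ₂ = 0.2857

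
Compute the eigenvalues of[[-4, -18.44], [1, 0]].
Eigenvalues solve det(λI - A) = 0.
Characteristic polynomial: λ^2 + 4*λ + 18.44 = 0.
Roots: -2 + 3.8j, -2 - 3.8j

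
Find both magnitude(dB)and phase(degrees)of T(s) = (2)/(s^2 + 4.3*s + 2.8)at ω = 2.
Substitute s = j*2: T(j2) = -0.0318302 - 0.228117j.
|T| = 20*log₁₀(sqrt(Re²+Im²)) = -12.75 dB.
∠T = atan2(Im, Re) = -97.94°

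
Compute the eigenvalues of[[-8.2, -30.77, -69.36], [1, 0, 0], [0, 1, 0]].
Eigenvalues solve det(λI - A) = 0.
Characteristic polynomial: λ^3 + 8.2*λ^2 + 30.77*λ + 69.36 = 0.
Factor: (λ + 4.8)(λ^2 + 3.4*λ + 14.45) = 0.
Roots: -1.7 + 3.4j, -1.7 - 3.4j, -4.8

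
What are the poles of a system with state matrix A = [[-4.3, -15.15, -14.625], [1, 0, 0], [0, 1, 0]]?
Eigenvalues solve det(λI - A) = 0.
Characteristic polynomial: λ^3 + 4.3*λ^2 + 15.15*λ + 14.625 = 0.
Factor: (λ + 1.3)(λ^2 + 3*λ + 11.25) = 0.
Roots: -1.3, -1.5 + 3j, -1.5 - 3j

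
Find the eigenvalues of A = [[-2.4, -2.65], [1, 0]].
Eigenvalues solve det(λI - A) = 0.
Characteristic polynomial: λ^2 + 2.4*λ + 2.65 = 0.
Roots: -1.2 + 1.1j, -1.2 - 1.1j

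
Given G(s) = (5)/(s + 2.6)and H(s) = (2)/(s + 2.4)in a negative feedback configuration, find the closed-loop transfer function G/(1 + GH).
Closed-loop T = G/(1+GH).
Numerator: G_num * H_den = 5*s + 12.
Denominator: G_den * H_den + G_num * H_num = (s^2 + 5*s + 6.24) + (10) = s^2 + 5*s + 16.24.
T(s) = (5*s + 12)/(s^2 + 5*s + 16.24)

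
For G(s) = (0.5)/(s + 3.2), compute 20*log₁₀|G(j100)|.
Substitute s = j*100: G(j100) = 0.000159836 - 0.00499489j.
|G(j100)| = sqrt(Re² + Im²) = 0.004997.
20*log₁₀(0.004997) = -46.03 dB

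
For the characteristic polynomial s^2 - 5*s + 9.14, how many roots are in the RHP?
Poles: 2.5 + 1.7j, 2.5 - 1.7j. RHP poles (Re>0): 2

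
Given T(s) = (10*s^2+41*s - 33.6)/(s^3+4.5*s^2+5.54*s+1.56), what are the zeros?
Set numerator = 0: 10*s^2 + 41*s - 33.6 = 10*(s - 0.7)(s + 4.8) = 0 → Zeros: -4.8, 0.7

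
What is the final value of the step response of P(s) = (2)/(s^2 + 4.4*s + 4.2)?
FVT: lim_{t→∞} y(t) = lim_{s→0} s*Y(s) where Y(s) = P(s)/s.
= lim_{s→0} P(s) = P(0) = num(0)/den(0) = 2/4.2 = 0.4762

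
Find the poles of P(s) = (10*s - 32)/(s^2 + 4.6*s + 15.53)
Set denominator = 0: s^2 + 4.6*s + 15.53 = 0 → Poles: -2.3 + 3.2j, -2.3 - 3.2j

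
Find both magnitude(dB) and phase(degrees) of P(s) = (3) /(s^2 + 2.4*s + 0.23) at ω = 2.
Substitute s = j*2: P(j2) = -0.303601 - 0.386547j.
|P| = 20*log₁₀(sqrt(Re²+Im²)) = -6.17 dB.
∠P = atan2(Im, Re) = -128.15°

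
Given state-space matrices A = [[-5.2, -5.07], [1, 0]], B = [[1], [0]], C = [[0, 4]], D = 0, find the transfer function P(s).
P(s) = C(sI - A)⁻¹B + D.
Characteristic polynomial det(sI - A) = s^2 + 5.2*s + 5.07.
Numerator from C·adj(sI-A)·B + D·det(sI-A) = 4.
P(s) = (4)/(s^2 + 5.2*s + 5.07)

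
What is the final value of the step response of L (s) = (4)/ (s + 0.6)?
FVT: lim_{t→∞} y(t) = lim_{s→0} s*Y(s) where Y(s) = L(s)/s.
= lim_{s→0} L(s) = L(0) = num(0)/den(0) = 4/0.6 = 6.667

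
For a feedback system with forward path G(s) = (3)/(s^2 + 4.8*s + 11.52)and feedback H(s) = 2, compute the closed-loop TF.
Closed-loop T = G/(1+GH).
Numerator: G_num * H_den = 3.
Denominator: G_den * H_den + G_num * H_num = (s^2 + 4.8*s + 11.52) + (6) = s^2 + 4.8*s + 17.52.
T(s) = (3)/(s^2 + 4.8*s + 17.52)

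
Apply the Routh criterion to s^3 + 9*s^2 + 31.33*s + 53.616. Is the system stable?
Routh array:
s^3: [1, 31.33]; s^2: [9, 53.616]; s^1: [25.3727]; s^0: [53.616]
First column: [1, 9, 25.3727, 53.616]. Sign changes = 0.
Yes, stable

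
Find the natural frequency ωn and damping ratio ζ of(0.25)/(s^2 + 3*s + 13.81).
Underdamped: complex pole -1.5 + 3.4j. ωn = |pole| = 3.716, ζ = -Re(pole)/ωn = 0.4036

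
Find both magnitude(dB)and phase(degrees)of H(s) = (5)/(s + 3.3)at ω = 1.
Substitute s = j*1: H(j1) = 1.38772 - 0.420521j.
|H| = 20*log₁₀(sqrt(Re²+Im²)) = 3.23 dB.
∠H = atan2(Im, Re) = -16.86°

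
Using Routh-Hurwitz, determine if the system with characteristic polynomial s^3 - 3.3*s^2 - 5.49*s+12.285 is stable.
Routh array:
s^3: [1, -5.49]; s^2: [-3.3, 12.285]; s^1: [-1.76727]; s^0: [12.285]
First column: [1, -3.3, -1.76727, 12.285]. Sign changes = 2.
No, unstable (2 RHP root(s))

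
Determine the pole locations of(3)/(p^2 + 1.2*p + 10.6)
Set denominator = 0: p^2 + 1.2*p + 10.6 = 0 → Poles: -0.6 + 3.2j, -0.6 - 3.2j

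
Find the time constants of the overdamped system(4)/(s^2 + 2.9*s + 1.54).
Overdamped: real poles at -0.7, -2.2. τ = -1/pole → τ₁ = 1.429, τ₂ = 0.4545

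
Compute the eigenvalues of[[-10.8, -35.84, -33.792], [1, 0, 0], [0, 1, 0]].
Eigenvalues solve det(λI - A) = 0.
Characteristic polynomial: λ^3 + 10.8*λ^2 + 35.84*λ + 33.792 = 0.
Factor: (λ + 1.6)(λ + 4.8)(λ + 4.4) = 0.
Roots: -1.6, -4.4, -4.8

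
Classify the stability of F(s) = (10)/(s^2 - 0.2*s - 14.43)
Denominator: s^2 - 0.2*s - 14.43 = (s - 3.9)(s + 3.7). Poles: -3.7, 3.9. Unstable (1 pole(s) in RHP)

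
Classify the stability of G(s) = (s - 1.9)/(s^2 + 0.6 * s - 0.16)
Denominator: s^2 + 0.6*s - 0.16 = (s - 0.2)(s + 0.8). Poles: -0.8, 0.2. Unstable (1 pole(s) in RHP)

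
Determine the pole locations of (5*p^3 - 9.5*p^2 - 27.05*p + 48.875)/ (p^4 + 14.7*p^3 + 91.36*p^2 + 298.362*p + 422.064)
Set denominator = 0: p^4 + 14.7*p^3 + 91.36*p^2 + 298.362*p + 422.064 = (p + 4.8)(p + 4.5)(p^2 + 5.4*p + 19.54) = 0 → Poles: -2.7 + 3.5j, -2.7 - 3.5j, -4.5, -4.8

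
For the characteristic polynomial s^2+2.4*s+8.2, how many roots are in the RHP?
Poles: -1.2 + 2.6j, -1.2 - 2.6j. RHP poles (Re>0): 0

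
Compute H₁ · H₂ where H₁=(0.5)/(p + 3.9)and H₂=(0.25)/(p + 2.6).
Series: H = H₁ · H₂ = (n₁·n₂)/(d₁·d₂).
Num: n₁·n₂ = 0.125. Den: d₁·d₂ = p^2 + 6.5*p + 10.14.
H(p) = (0.125)/(p^2 + 6.5*p + 10.14)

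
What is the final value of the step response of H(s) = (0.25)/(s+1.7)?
FVT: lim_{t→∞} y(t) = lim_{s→0} s*Y(s) where Y(s) = H(s)/s.
= lim_{s→0} H(s) = H(0) = num(0)/den(0) = 0.25/1.7 = 0.1471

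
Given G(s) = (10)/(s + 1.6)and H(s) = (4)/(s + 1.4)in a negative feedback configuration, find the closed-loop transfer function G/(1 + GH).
Closed-loop T = G/(1+GH).
Numerator: G_num * H_den = 10*s + 14.
Denominator: G_den * H_den + G_num * H_num = (s^2 + 3*s + 2.24) + (40) = s^2 + 3*s + 42.24.
T(s) = (10*s + 14)/(s^2 + 3*s + 42.24)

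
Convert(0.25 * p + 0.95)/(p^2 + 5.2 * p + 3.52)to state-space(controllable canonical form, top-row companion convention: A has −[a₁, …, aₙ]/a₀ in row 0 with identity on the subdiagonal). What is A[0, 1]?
Reachable canonical form for den = p^2 + 5.2*p + 3.52: top row of A = -[a₁,a₂,...,aₙ]/a₀, ones on the subdiagonal, zeros elsewhere.
A = [[-5.2, -3.52], [1, 0]].
A[0,1] = -3.52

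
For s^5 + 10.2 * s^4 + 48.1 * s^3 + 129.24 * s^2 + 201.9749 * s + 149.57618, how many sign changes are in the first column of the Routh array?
Routh array:
s^5: [1, 48.1, 201.9749]; s^4: [10.2, 129.24, 149.57618]; s^3: [35.4294, 187.311]; s^2: [75.314, 149.57618]; s^1: [116.947]; s^0: [149.57618]
First column: [1, 10.2, 35.4294, 75.314, 116.947, 149.57618]. Sign changes = 0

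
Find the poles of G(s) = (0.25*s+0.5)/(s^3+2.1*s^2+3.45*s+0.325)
Set denominator = 0: s^3 + 2.1*s^2 + 3.45*s + 0.325 = (s + 0.1)(s^2 + 2*s + 3.25) = 0 → Poles: -0.1, -1 + 1.5j, -1 - 1.5j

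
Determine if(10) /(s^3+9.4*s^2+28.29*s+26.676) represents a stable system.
Denominator: s^3 + 9.4*s^2 + 28.29*s + 26.676 = (s + 3.9)(s + 3.6)(s + 1.9). Poles: -1.9, -3.6, -3.9. All Re(p)<0: Yes (stable)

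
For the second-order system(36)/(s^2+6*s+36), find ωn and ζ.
Standard form: ωn²/(s²+2ζωn·s+ωn²).
const=36=ωn² → ωn=6, s coeff=6=2ζωn → ζ=0.5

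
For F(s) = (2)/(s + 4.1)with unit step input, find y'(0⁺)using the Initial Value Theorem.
IVT: y'(0⁺) = lim_{s→∞} s²·Y(s) = lim_{s→∞} s·F(s).
deg(num) = 0, deg(den) = 1, relative degree = 1, so s·F(s) → (leading num)/(leading den) = 2/1 = 2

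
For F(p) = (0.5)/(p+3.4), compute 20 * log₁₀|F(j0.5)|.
Substitute p = j*0.5: F(j0.5) = 0.143946 - 0.0211685j.
|F(j0.5)| = sqrt(Re² + Im²) = 0.1455.
20*log₁₀(0.1455) = -16.74 dB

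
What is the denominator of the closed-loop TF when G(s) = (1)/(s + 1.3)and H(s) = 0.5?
Characteristic poly = G_den * H_den + G_num * H_num = (s + 1.3) + (0.5) = s + 1.8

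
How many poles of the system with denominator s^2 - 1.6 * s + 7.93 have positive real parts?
Poles: 0.8 + 2.7j, 0.8 - 2.7j. RHP poles (Re>0): 2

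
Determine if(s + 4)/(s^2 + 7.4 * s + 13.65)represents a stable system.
Denominator: s^2 + 7.4*s + 13.65 = (s + 3.9)(s + 3.5). Poles: -3.5, -3.9. All Re(p)<0: Yes (stable)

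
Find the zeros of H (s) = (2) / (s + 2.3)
Numerator is a nonzero constant (2) → Zeros: none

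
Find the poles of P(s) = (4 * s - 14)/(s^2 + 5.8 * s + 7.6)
Set denominator = 0: s^2 + 5.8*s + 7.6 = (s + 2)(s + 3.8) = 0 → Poles: -2, -3.8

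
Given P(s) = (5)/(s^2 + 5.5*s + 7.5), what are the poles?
Set denominator = 0: s^2 + 5.5*s + 7.5 = (s + 3)(s + 2.5) = 0 → Poles: -2.5, -3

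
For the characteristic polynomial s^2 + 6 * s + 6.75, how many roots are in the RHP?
s^2 + 6*s + 6.75 = (s + 1.5)(s + 4.5). Poles: -1.5, -4.5. RHP poles (Re>0): 0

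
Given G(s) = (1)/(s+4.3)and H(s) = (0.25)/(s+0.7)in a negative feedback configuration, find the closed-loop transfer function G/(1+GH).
Closed-loop T = G/(1+GH).
Numerator: G_num * H_den = s + 0.7.
Denominator: G_den * H_den + G_num * H_num = (s^2 + 5*s + 3.01) + (0.25) = s^2 + 5*s + 3.26.
T(s) = (s + 0.7)/(s^2 + 5*s + 3.26)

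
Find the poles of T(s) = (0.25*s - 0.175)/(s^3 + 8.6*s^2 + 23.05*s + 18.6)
Set denominator = 0: s^3 + 8.6*s^2 + 23.05*s + 18.6 = (s + 4)(s + 3.1)(s + 1.5) = 0 → Poles: -1.5, -3.1, -4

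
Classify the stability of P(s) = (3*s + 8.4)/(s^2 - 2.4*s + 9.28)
Denominator: s^2 - 2.4*s + 9.28. Poles: 1.2 + 2.8j, 1.2 - 2.8j. Unstable (2 pole(s) in RHP)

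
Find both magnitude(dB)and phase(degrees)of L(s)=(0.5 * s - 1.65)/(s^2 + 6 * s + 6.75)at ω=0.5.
Substitute s = j*0.5: L(j0.5) = -0.194634 + 0.128293j.
|L| = 20*log₁₀(sqrt(Re²+Im²)) = -12.65 dB.
∠L = atan2(Im, Re) = 146.61°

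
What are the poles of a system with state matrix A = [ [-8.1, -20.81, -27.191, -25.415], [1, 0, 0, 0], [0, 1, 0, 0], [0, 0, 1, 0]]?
Eigenvalues solve det(λI - A) = 0.
Characteristic polynomial: λ^4 + 8.1*λ^3 + 20.81*λ^2 + 27.191*λ + 25.415 = 0.
Factor: (λ + 4.6)(λ + 2.5)(λ^2 + λ + 2.21) = 0.
Roots: -0.5 + 1.4j, -0.5 - 1.4j, -2.5, -4.6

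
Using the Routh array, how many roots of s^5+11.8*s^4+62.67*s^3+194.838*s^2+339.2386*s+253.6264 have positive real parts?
Routh array:
s^5: [1, 62.67, 339.2386]; s^4: [11.8, 194.838, 253.6264]; s^3: [46.1583, 317.745]; s^2: [113.609, 253.6264]; s^1: [214.699]; s^0: [253.6264]
First column: [1, 11.8, 46.1583, 113.609, 214.699, 253.6264]. Sign changes = RHP roots = 0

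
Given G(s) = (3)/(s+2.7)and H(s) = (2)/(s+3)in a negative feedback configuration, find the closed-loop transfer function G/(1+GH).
Closed-loop T = G/(1+GH).
Numerator: G_num * H_den = 3*s + 9.
Denominator: G_den * H_den + G_num * H_num = (s^2 + 5.7*s + 8.1) + (6) = s^2 + 5.7*s + 14.1.
T(s) = (3*s + 9)/(s^2 + 5.7*s + 14.1)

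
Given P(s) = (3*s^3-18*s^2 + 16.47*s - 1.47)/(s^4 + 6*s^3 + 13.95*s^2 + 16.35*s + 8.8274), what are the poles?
Set denominator = 0: s^4 + 6*s^3 + 13.95*s^2 + 16.35*s + 8.8274 = (s + 1.9)(s + 2.3)(s^2 + 1.8*s + 2.02) = 0 → Poles: -0.9 + 1.1j, -0.9 - 1.1j, -1.9, -2.3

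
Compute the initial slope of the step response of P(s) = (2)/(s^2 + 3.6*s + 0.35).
IVT: y'(0⁺) = lim_{s→∞} s²·Y(s) = lim_{s→∞} s·P(s).
deg(num) = 0, deg(den) = 2, relative degree = 2 ≥ 2, so s·P(s) → 0. Initial slope = 0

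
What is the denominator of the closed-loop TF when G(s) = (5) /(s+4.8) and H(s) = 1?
Characteristic poly = G_den * H_den + G_num * H_num = (s + 4.8) + (5) = s + 9.8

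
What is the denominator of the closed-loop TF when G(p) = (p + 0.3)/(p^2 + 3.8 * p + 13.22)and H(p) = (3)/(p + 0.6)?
Characteristic poly = G_den * H_den + G_num * H_num = (p^3 + 4.4*p^2 + 15.5*p + 7.932) + (3*p + 0.9) = p^3 + 4.4*p^2 + 18.5*p + 8.832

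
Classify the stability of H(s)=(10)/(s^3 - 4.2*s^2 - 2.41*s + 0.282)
Denominator: s^3 - 4.2*s^2 - 2.41*s + 0.282 = (s - 4.7)(s - 0.1)(s + 0.6). Poles: -0.6, 0.1, 4.7. Unstable (2 pole(s) in RHP)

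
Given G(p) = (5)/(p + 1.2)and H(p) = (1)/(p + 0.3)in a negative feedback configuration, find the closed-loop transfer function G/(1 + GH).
Closed-loop T = G/(1+GH).
Numerator: G_num * H_den = 5*p + 1.5.
Denominator: G_den * H_den + G_num * H_num = (p^2 + 1.5*p + 0.36) + (5) = p^2 + 1.5*p + 5.36.
T(p) = (5*p + 1.5)/(p^2 + 1.5*p + 5.36)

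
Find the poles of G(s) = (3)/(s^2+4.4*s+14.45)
Set denominator = 0: s^2 + 4.4*s + 14.45 = 0 → Poles: -2.2 + 3.1j, -2.2 - 3.1j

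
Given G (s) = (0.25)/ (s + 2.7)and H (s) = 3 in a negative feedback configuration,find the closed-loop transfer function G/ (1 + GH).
Closed-loop T = G/(1+GH).
Numerator: G_num * H_den = 0.25.
Denominator: G_den * H_den + G_num * H_num = (s + 2.7) + (0.75) = s + 3.45.
T(s) = (0.25)/(s + 3.45)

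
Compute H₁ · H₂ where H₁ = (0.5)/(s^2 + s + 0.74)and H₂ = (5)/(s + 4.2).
Series: H = H₁ · H₂ = (n₁·n₂)/(d₁·d₂).
Num: n₁·n₂ = 2.5. Den: d₁·d₂ = s^3 + 5.2*s^2 + 4.94*s + 3.108.
H(s) = (2.5)/(s^3 + 5.2*s^2 + 4.94*s + 3.108)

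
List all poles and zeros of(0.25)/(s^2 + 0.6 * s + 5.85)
Set denominator = 0: s^2 + 0.6*s + 5.85 = 0 → Poles: -0.3 + 2.4j, -0.3 - 2.4j
Numerator is a nonzero constant (0.25) → Zeros: none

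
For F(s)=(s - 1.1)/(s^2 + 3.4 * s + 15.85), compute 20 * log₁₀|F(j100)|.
Substitute s = j*100: F(j100) = 0.000450732 - 0.0100005j.
|F(j100)| = sqrt(Re² + Im²) = 0.01001.
20*log₁₀(0.01001) = -39.99 dB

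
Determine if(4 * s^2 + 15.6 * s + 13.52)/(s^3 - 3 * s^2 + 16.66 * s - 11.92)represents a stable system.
Denominator: s^3 - 3*s^2 + 16.66*s - 11.92 = (s - 0.8)(s^2 - 2.2*s + 14.9). Poles: 0.8, 1.1 + 3.7j, 1.1 - 3.7j. All Re(p)<0: No (unstable)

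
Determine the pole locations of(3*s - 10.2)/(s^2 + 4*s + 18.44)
Set denominator = 0: s^2 + 4*s + 18.44 = 0 → Poles: -2 + 3.8j, -2 - 3.8j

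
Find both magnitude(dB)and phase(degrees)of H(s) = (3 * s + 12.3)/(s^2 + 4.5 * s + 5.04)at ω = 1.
Substitute s = j*1: H(j1) = 1.7279 - 1.18206j.
|H| = 20*log₁₀(sqrt(Re²+Im²)) = 6.42 dB.
∠H = atan2(Im, Re) = -34.38°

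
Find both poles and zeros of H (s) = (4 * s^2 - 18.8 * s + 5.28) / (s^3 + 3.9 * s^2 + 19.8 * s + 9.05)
Set denominator = 0: s^3 + 3.9*s^2 + 19.8*s + 9.05 = (s + 0.5)(s^2 + 3.4*s + 18.1) = 0 → Poles: -0.5, -1.7 + 3.9j, -1.7 - 3.9j
Set numerator = 0: 4*s^2 - 18.8*s + 5.28 = 4*(s - 0.3)(s - 4.4) = 0 → Zeros: 0.3, 4.4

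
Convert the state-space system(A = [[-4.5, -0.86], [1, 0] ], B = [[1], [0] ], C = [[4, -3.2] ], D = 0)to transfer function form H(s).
H(s) = C(sI - A)⁻¹B + D.
Characteristic polynomial det(sI - A) = s^2 + 4.5*s + 0.86.
Numerator from C·adj(sI-A)·B + D·det(sI-A) = 4*s - 3.2.
H(s) = (4*s - 3.2)/(s^2 + 4.5*s + 0.86)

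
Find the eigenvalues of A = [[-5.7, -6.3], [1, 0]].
Eigenvalues solve det(λI - A) = 0.
Characteristic polynomial: λ^2 + 5.7*λ + 6.3 = 0.
Factor: (λ + 1.5)(λ + 4.2) = 0.
Roots: -1.5, -4.2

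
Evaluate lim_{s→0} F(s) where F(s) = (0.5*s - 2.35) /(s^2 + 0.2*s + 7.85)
DC gain = F(0) = num(0)/den(0) = -2.35/7.85 = -0.2994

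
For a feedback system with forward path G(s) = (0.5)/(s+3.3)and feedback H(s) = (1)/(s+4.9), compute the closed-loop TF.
Closed-loop T = G/(1+GH).
Numerator: G_num * H_den = 0.5*s + 2.45.
Denominator: G_den * H_den + G_num * H_num = (s^2 + 8.2*s + 16.17) + (0.5) = s^2 + 8.2*s + 16.67.
T(s) = (0.5*s + 2.45)/(s^2 + 8.2*s + 16.67)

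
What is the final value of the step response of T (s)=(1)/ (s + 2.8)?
FVT: lim_{t→∞} y(t) = lim_{s→0} s*Y(s) where Y(s) = T(s)/s.
= lim_{s→0} T(s) = T(0) = num(0)/den(0) = 1/2.8 = 0.3571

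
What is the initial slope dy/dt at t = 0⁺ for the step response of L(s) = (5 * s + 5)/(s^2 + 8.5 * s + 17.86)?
IVT: y'(0⁺) = lim_{s→∞} s²·Y(s) = lim_{s→∞} s·L(s).
deg(num) = 1, deg(den) = 2, relative degree = 1, so s·L(s) → (leading num)/(leading den) = 5/1 = 5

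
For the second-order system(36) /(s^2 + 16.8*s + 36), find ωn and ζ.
Standard form: ωn²/(s²+2ζωn·s+ωn²).
const=36=ωn² → ωn=6, s coeff=16.8=2ζωn → ζ=1.4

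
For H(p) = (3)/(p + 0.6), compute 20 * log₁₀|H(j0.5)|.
Substitute p = j*0.5: H(j0.5) = 2.95082 - 2.45902j.
|H(j0.5)| = sqrt(Re² + Im²) = 3.841.
20*log₁₀(3.841) = 11.69 dB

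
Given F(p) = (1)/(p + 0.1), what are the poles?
Set denominator = 0: p + 0.1 = 0 → Poles: -0.1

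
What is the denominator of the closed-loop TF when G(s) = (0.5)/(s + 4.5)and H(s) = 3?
Characteristic poly = G_den * H_den + G_num * H_num = (s + 4.5) + (1.5) = s + 6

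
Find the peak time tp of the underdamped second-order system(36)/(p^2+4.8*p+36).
Standard form: ωn²/(p²+2ζωn·p+ωn²) → ωn = 6, ζ = 0.4.
ωd = ωn·√(1-ζ²) = 6·√(1-0.4²) = 5.499.
tp = π/ωd = π/5.499 = 0.5713 s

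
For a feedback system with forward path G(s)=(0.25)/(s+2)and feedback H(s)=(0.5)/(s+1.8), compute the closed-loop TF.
Closed-loop T = G/(1+GH).
Numerator: G_num * H_den = 0.25*s + 0.45.
Denominator: G_den * H_den + G_num * H_num = (s^2 + 3.8*s + 3.6) + (0.125) = s^2 + 3.8*s + 3.725.
T(s) = (0.25*s + 0.45)/(s^2 + 3.8*s + 3.725)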